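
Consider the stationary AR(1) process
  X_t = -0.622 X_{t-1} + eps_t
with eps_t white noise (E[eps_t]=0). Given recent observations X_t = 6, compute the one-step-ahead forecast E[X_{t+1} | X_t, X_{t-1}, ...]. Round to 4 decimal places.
E[X_{t+1} \mid \mathcal F_t] = -3.7320

For an AR(p) model X_t = c + sum_i phi_i X_{t-i} + eps_t, the
one-step-ahead conditional mean is
  E[X_{t+1} | X_t, ...] = c + sum_i phi_i X_{t+1-i}.
Substitute known values:
  E[X_{t+1} | ...] = (-0.622) * (6)
                   = -3.7320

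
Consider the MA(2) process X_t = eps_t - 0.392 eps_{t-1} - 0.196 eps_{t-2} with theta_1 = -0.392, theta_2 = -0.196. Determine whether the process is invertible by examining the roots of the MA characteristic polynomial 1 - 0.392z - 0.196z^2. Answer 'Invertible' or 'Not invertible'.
\text{Invertible}

The MA(q) characteristic polynomial is P(z) = 1 - 0.392z - 0.196z^2.
Invertibility requires all roots to lie outside the unit circle, i.e. |z| > 1 for every root.
Set 1 + (-0.392) z + (-0.196) z^2 = 0, i.e. a z^2 + b z + c = 0 with a = -0.196, b = -0.392, c = 1.
Discriminant D = b^2 - 4ac = (-0.392)^2 - 4*(-0.196)*1 = 0.153664 - (-0.784) = 0.937664.
D >= 0, so the roots are real: z = (-b +/- sqrt(D)) / (2a) = (0.392 +/- 0.968331) / (-0.392).
  z_1 = (0.392 + 0.968331) / (-0.392) = -3.4702,   |z_1| = 3.4702.
  z_2 = (0.392 - 0.968331) / (-0.392) = 1.4702,   |z_2| = 1.4702.
Moduli of all roots: 3.4702, 1.4702.
All moduli strictly greater than 1? Yes.
Verdict: Invertible.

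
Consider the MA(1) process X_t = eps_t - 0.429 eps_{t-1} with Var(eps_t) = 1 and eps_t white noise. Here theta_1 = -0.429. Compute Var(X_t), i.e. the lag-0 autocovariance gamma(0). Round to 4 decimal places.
\gamma(0) = 1.1840

For an MA(q) process X_t = eps_t + sum_i theta_i eps_{t-i} with
Var(eps_t) = sigma^2, the variance is
  gamma(0) = sigma^2 * (1 + sum_i theta_i^2).
  sum_i theta_i^2 = (-0.429)^2 = 0.184041.
  gamma(0) = 1 * (1 + 0.184041) = 1 * 1.184041 = 1.184041, which rounds to 1.1840.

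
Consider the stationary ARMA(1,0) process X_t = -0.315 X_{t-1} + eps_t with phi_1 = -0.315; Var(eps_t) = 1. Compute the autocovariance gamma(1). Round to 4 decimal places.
\gamma(1) = -0.3497

Multiply the model equation by X_{t-k} and take expectations. With theta_0 = psi_0 = 1 and psi_j the MA(infinity) weights, this gives
  gamma(k) - sum_i phi_i gamma(k-i) = c_k,
  c_k = sigma^2 * sum_{j=k..q} theta_j psi_{j-k}   (c_k = 0 for k > q),
using gamma(-m) = gamma(m).
Pure AR (q = 0): c_0 = sigma^2 = 1, c_k = 0 for k >= 1.
Equations for k = 0 and k = 1 (AR order 1):
  gamma(0) = phi_1 gamma(1) + c_0
  gamma(1) = phi_1 gamma(0) + c_1
Substituting the second into the first: gamma(0) (1 - phi_1^2) = c_0 + phi_1 c_1, so
  gamma(0) = c_0 / (1 - phi_1^2) = 1 / (1 - (-0.315)^2) = 1 / 0.900775 = 1.110155.
  gamma(1) = phi_1 gamma(0) = (-0.315)(1.110155) = -0.349699.
Therefore gamma(1) = -0.3497 (to 4 decimal places).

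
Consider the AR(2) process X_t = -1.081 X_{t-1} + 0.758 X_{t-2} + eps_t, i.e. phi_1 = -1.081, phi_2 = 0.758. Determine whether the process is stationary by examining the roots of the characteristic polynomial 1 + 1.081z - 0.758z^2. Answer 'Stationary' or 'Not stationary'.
\text{Not stationary}

The AR(p) characteristic polynomial is P(z) = 1 + 1.081z - 0.758z^2.
Stationarity requires all roots to lie outside the unit circle, i.e. |z| > 1 for every root.
Set 1 + (1.081) z + (-0.758) z^2 = 0, i.e. a z^2 + b z + c = 0 with a = -0.758, b = 1.081, c = 1.
Discriminant D = b^2 - 4ac = (1.081)^2 - 4*(-0.758)*1 = 1.168561 - (-3.032) = 4.200561.
D >= 0, so the roots are real: z = (-b +/- sqrt(D)) / (2a) = (-1.081 +/- 2.049527) / (-1.516).
  z_1 = (-1.081 + 2.049527) / (-1.516) = -0.6389,   |z_1| = 0.6389.
  z_2 = (-1.081 - 2.049527) / (-1.516) = 2.065,   |z_2| = 2.065.
Moduli of all roots: 0.6389, 2.0650.
All moduli strictly greater than 1? No.
Verdict: Not stationary.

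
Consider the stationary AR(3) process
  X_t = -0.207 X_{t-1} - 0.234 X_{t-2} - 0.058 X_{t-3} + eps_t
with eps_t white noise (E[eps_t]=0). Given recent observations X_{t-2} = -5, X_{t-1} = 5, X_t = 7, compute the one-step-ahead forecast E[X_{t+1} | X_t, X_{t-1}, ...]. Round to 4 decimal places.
E[X_{t+1} \mid \mathcal F_t] = -2.3290

For an AR(p) model X_t = c + sum_i phi_i X_{t-i} + eps_t, the
one-step-ahead conditional mean is
  E[X_{t+1} | X_t, ...] = c + sum_i phi_i X_{t+1-i}.
Substitute known values:
  E[X_{t+1} | ...] = (-0.207) * (7) + (-0.234) * (5) + (-0.058) * (-5)
                   = -2.3290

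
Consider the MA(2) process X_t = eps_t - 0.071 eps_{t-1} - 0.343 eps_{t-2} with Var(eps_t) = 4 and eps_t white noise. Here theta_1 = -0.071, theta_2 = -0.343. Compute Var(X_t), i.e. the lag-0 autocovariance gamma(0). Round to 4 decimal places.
\gamma(0) = 4.4908

For an MA(q) process X_t = eps_t + sum_i theta_i eps_{t-i} with
Var(eps_t) = sigma^2, the variance is
  gamma(0) = sigma^2 * (1 + sum_i theta_i^2).
  sum_i theta_i^2 = (-0.071)^2 + (-0.343)^2 = 0.005041 + 0.117649 = 0.12269.
  gamma(0) = 4 * (1 + 0.12269) = 4 * 1.12269 = 4.49076, which rounds to 4.4908.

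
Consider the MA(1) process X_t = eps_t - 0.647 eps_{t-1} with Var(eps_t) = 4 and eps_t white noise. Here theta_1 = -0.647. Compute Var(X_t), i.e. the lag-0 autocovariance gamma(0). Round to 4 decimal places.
\gamma(0) = 5.6744

For an MA(q) process X_t = eps_t + sum_i theta_i eps_{t-i} with
Var(eps_t) = sigma^2, the variance is
  gamma(0) = sigma^2 * (1 + sum_i theta_i^2).
  sum_i theta_i^2 = (-0.647)^2 = 0.418609.
  gamma(0) = 4 * (1 + 0.418609) = 4 * 1.418609 = 5.674436, which rounds to 5.6744.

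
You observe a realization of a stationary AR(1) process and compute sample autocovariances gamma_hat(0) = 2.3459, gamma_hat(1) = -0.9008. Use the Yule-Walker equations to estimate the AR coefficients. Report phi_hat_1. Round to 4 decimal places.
\hat\phi_{1} = -0.3840

The Yule-Walker equations for an AR(p) process read, in matrix form,
  Gamma_p phi = r_p,   with   (Gamma_p)_{ij} = gamma(|i - j|),
                       (r_p)_i = gamma(i),   i,j = 1..p.
Substitute the sample gammas (Toeplitz matrix and right-hand side of size 1):
  Gamma_p = [[2.3459]]
  r_p     = [-0.9008]
With p = 1 this is the single equation gamma(0) phi_1 = gamma(1):
  phi_hat_1 = gamma(1) / gamma(0) = -0.9008 / 2.3459 = -0.3840.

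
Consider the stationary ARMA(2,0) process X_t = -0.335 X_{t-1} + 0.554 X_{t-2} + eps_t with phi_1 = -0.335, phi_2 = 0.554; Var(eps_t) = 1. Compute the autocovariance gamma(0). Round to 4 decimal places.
\gamma(0) = 3.3106

Multiply the model equation by X_{t-k} and take expectations. With theta_0 = psi_0 = 1 and psi_j the MA(infinity) weights, this gives
  gamma(k) - sum_i phi_i gamma(k-i) = c_k,
  c_k = sigma^2 * sum_{j=k..q} theta_j psi_{j-k}   (c_k = 0 for k > q),
using gamma(-m) = gamma(m).
Pure AR (q = 0): c_0 = sigma^2 = 1, c_k = 0 for k >= 1.
Equations for k = 0, 1, 2 (AR order 2, c_2 = 0):
  (E0) gamma(0) = phi_1 gamma(1) + phi_2 gamma(2) + c_0
  (E1) gamma(1) = phi_1 gamma(0) + phi_2 gamma(1) + c_1
  (E2) gamma(2) = phi_1 gamma(1) + phi_2 gamma(0)
From (E1): gamma(1) = A gamma(0) + B with
  A = phi_1 / (1 - phi_2) = -0.335 / 0.446 = -0.751121,   B = c_1 / (1 - phi_2) = 0 / 0.446 = 0.
Insert (E2) into (E0): gamma(0) (1 - phi_2^2) = phi_1 (1 + phi_2) gamma(1) + c_0.
  phi_1 (1 + phi_2) = (-0.335)(1.554) = -0.52059,   1 - phi_2^2 = 0.693084.
Replace gamma(1) by A gamma(0) + B and collect gamma(0):
  gamma(0) [0.693084 - (-0.52059)(-0.751121)] = c_0 = 1
  gamma(0) * 0.302058 = 1
  gamma(0) = 1 / 0.302058 = 3.310624.
Therefore gamma(0) = 3.3106 (to 4 decimal places).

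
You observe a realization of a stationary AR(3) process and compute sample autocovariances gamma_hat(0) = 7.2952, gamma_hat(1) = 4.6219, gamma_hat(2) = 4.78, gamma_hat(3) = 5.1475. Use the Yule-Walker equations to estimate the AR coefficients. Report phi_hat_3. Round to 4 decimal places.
\hat\phi_{3} = 0.4030

The Yule-Walker equations for an AR(p) process read, in matrix form,
  Gamma_p phi = r_p,   with   (Gamma_p)_{ij} = gamma(|i - j|),
                       (r_p)_i = gamma(i),   i,j = 1..p.
Substitute the sample gammas (Toeplitz matrix and right-hand side of size 3):
  Gamma_p = [[7.2952, 4.6219, 4.78], [4.6219, 7.2952, 4.6219], [4.78, 4.6219, 7.2952]]
  r_p     = [4.6219, 4.78, 5.1475]
Written out (R1..R3):
  (R1) 7.2952 phi_1 + 4.6219 phi_2 + 4.78 phi_3 = 4.6219
  (R2) 4.6219 phi_1 + 7.2952 phi_2 + 4.6219 phi_3 = 4.78
  (R3) 4.78 phi_1 + 4.6219 phi_2 + 7.2952 phi_3 = 5.1475
Gaussian elimination:
  R2 <- R2 - (4.6219/7.2952) R1 = R2 - (0.633554) R1:  4.366979 phi_2 + 1.593514 phi_3 = 1.851779
  R3 <- R3 - (4.78/7.2952) R1 = R3 - (0.655225) R1:  1.593514 phi_2 + 4.163223 phi_3 = 2.119114
  R3 <- R3 - (1.593514/4.366979) R2 = R3 - (0.364901) R2:  3.581748 phi_3 = 1.443398
Back-substitution:
  phi_hat_3 = 1.443398 / 3.581748 = 0.402987
  phi_hat_2 = (1.851779 - (1.593514)(0.402987)) / 4.366979 = 0.276991
  phi_hat_1 = (4.6219 - (4.6219)(0.276991) - (4.78)(0.402987)) / 7.2952 = 0.194018
So phi_hat = [0.1940, 0.2770, 0.4030].
Therefore phi_hat_3 = 0.4030.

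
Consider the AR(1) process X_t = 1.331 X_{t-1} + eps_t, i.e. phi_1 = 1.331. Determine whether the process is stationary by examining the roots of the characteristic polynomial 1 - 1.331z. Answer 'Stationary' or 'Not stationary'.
\text{Not stationary}

The AR(p) characteristic polynomial is P(z) = 1 - 1.331z.
Stationarity requires all roots to lie outside the unit circle, i.e. |z| > 1 for every root.
This is linear in z: 1 + (-1.331) z = 0  =>  z = -1/(-1.331) = 0.751315,  |z| = 0.751315.
Moduli of all roots: 0.7513.
All moduli strictly greater than 1? No.
Verdict: Not stationary.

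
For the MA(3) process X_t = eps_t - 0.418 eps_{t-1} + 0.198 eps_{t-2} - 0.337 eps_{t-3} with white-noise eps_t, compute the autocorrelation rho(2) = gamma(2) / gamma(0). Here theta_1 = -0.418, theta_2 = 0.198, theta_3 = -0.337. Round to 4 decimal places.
\rho(2) = 0.2553

For an MA(q) process with theta_0 = 1, the autocovariance is
  gamma(k) = sigma^2 * sum_{i=0..q-k} theta_i * theta_{i+k},
and rho(k) = gamma(k) / gamma(0). Sigma^2 cancels.
  numerator   = (1)*(0.198) + (-0.418)*(-0.337) = 0.338866.
  denominator = (1)^2 + (-0.418)^2 + (0.198)^2 + (-0.337)^2 = 1.327497.
  rho(2) = 0.338866 / 1.327497 = 0.2553.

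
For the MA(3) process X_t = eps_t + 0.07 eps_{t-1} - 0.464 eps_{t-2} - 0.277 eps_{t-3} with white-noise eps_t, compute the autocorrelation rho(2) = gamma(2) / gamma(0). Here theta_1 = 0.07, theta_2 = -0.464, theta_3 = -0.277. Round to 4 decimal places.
\rho(2) = -0.3727

For an MA(q) process with theta_0 = 1, the autocovariance is
  gamma(k) = sigma^2 * sum_{i=0..q-k} theta_i * theta_{i+k},
and rho(k) = gamma(k) / gamma(0). Sigma^2 cancels.
  numerator   = (1)*(-0.464) + (0.07)*(-0.277) = -0.48339.
  denominator = (1)^2 + (0.07)^2 + (-0.464)^2 + (-0.277)^2 = 1.296925.
  rho(2) = -0.48339 / 1.296925 = -0.3727.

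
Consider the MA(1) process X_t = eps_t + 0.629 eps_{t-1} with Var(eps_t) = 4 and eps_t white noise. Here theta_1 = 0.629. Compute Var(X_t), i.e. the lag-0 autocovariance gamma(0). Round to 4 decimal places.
\gamma(0) = 5.5826

For an MA(q) process X_t = eps_t + sum_i theta_i eps_{t-i} with
Var(eps_t) = sigma^2, the variance is
  gamma(0) = sigma^2 * (1 + sum_i theta_i^2).
  sum_i theta_i^2 = (0.629)^2 = 0.395641.
  gamma(0) = 4 * (1 + 0.395641) = 4 * 1.395641 = 5.582564, which rounds to 5.5826.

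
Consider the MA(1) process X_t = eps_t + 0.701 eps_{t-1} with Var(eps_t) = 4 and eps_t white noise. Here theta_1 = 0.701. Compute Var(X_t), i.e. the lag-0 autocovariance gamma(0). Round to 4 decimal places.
\gamma(0) = 5.9656

For an MA(q) process X_t = eps_t + sum_i theta_i eps_{t-i} with
Var(eps_t) = sigma^2, the variance is
  gamma(0) = sigma^2 * (1 + sum_i theta_i^2).
  sum_i theta_i^2 = (0.701)^2 = 0.491401.
  gamma(0) = 4 * (1 + 0.491401) = 4 * 1.491401 = 5.965604, which rounds to 5.9656.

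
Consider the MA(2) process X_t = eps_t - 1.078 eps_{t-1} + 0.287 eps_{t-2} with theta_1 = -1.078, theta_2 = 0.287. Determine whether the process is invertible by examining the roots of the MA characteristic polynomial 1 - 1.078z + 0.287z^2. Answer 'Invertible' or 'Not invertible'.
\text{Invertible}

The MA(q) characteristic polynomial is P(z) = 1 - 1.078z + 0.287z^2.
Invertibility requires all roots to lie outside the unit circle, i.e. |z| > 1 for every root.
Set 1 + (-1.078) z + (0.287) z^2 = 0, i.e. a z^2 + b z + c = 0 with a = 0.287, b = -1.078, c = 1.
Discriminant D = b^2 - 4ac = (-1.078)^2 - 4*(0.287)*1 = 1.162084 - (1.148) = 0.014084.
D >= 0, so the roots are real: z = (-b +/- sqrt(D)) / (2a) = (1.078 +/- 0.118676) / (0.574).
  z_1 = (1.078 + 0.118676) / (0.574) = 2.0848,   |z_1| = 2.0848.
  z_2 = (1.078 - 0.118676) / (0.574) = 1.6713,   |z_2| = 1.6713.
Moduli of all roots: 2.0848, 1.6713.
All moduli strictly greater than 1? Yes.
Verdict: Invertible.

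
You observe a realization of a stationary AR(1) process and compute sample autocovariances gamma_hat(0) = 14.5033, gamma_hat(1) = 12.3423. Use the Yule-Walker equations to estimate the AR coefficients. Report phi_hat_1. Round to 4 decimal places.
\hat\phi_{1} = 0.8510

The Yule-Walker equations for an AR(p) process read, in matrix form,
  Gamma_p phi = r_p,   with   (Gamma_p)_{ij} = gamma(|i - j|),
                       (r_p)_i = gamma(i),   i,j = 1..p.
Substitute the sample gammas (Toeplitz matrix and right-hand side of size 1):
  Gamma_p = [[14.5033]]
  r_p     = [12.3423]
With p = 1 this is the single equation gamma(0) phi_1 = gamma(1):
  phi_hat_1 = gamma(1) / gamma(0) = 12.3423 / 14.5033 = 0.8510.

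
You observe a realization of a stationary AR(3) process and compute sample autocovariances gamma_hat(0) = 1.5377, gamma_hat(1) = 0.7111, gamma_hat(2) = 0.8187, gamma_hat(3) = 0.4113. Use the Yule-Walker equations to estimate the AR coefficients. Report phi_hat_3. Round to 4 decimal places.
\hat\phi_{3} = -0.1010

The Yule-Walker equations for an AR(p) process read, in matrix form,
  Gamma_p phi = r_p,   with   (Gamma_p)_{ij} = gamma(|i - j|),
                       (r_p)_i = gamma(i),   i,j = 1..p.
Substitute the sample gammas (Toeplitz matrix and right-hand side of size 3):
  Gamma_p = [[1.5377, 0.7111, 0.8187], [0.7111, 1.5377, 0.7111], [0.8187, 0.7111, 1.5377]]
  r_p     = [0.7111, 0.8187, 0.4113]
Written out (R1..R3):
  (R1) 1.5377 phi_1 + 0.7111 phi_2 + 0.8187 phi_3 = 0.7111
  (R2) 0.7111 phi_1 + 1.5377 phi_2 + 0.7111 phi_3 = 0.8187
  (R3) 0.8187 phi_1 + 0.7111 phi_2 + 1.5377 phi_3 = 0.4113
Gaussian elimination:
  R2 <- R2 - (0.7111/1.5377) R1 = R2 - (0.462444) R1:  1.208856 phi_2 + 0.332497 phi_3 = 0.489856
  R3 <- R3 - (0.8187/1.5377) R1 = R3 - (0.532419) R1:  0.332497 phi_2 + 1.101809 phi_3 = 0.032697
  R3 <- R3 - (0.332497/1.208856) R2 = R3 - (0.275051) R2:  1.010355 phi_3 = -0.102038
Back-substitution:
  phi_hat_3 = -0.102038 / 1.010355 = -0.100992
  phi_hat_2 = (0.489856 - (0.332497)(-0.100992)) / 1.208856 = 0.433001
  phi_hat_1 = (0.7111 - (0.7111)(0.433001) - (0.8187)(-0.100992)) / 1.5377 = 0.315976
So phi_hat = [0.3160, 0.4330, -0.1010].
Therefore phi_hat_3 = -0.1010.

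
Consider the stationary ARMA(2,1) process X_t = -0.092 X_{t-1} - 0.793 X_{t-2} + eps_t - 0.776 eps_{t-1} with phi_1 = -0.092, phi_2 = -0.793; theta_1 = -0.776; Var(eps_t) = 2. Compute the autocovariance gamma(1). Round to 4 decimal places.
\gamma(1) = -1.3318

Multiply the model equation by X_{t-k} and take expectations. With theta_0 = psi_0 = 1 and psi_j the MA(infinity) weights, this gives
  gamma(k) - sum_i phi_i gamma(k-i) = c_k,
  c_k = sigma^2 * sum_{j=k..q} theta_j psi_{j-k}   (c_k = 0 for k > q),
using gamma(-m) = gamma(m).
psi-weights needed (psi_j = theta_j + sum_i phi_i psi_{j-i}):
  psi_1 = theta_1 + phi_1 = -0.776 + (-0.092) = -0.868
Right-hand sides:
  c_0 = sigma^2 (1 + theta_1 psi_1) = 2 * (1 + (-0.776)(-0.868)) = 2 * 1.673568 = 3.347136
  c_1 = sigma^2 theta_1 = 2 * (-0.776) = -1.552
  c_2 = 0
Equations for k = 0, 1, 2 (AR order 2, c_2 = 0):
  (E0) gamma(0) = phi_1 gamma(1) + phi_2 gamma(2) + c_0
  (E1) gamma(1) = phi_1 gamma(0) + phi_2 gamma(1) + c_1
  (E2) gamma(2) = phi_1 gamma(1) + phi_2 gamma(0)
From (E1): gamma(1) = A gamma(0) + B with
  A = phi_1 / (1 - phi_2) = -0.092 / 1.793 = -0.051311,   B = c_1 / (1 - phi_2) = -1.552 / 1.793 = -0.865588.
Insert (E2) into (E0): gamma(0) (1 - phi_2^2) = phi_1 (1 + phi_2) gamma(1) + c_0.
  phi_1 (1 + phi_2) = (-0.092)(0.207) = -0.019044,   1 - phi_2^2 = 0.371151.
Replace gamma(1) by A gamma(0) + B and collect gamma(0):
  gamma(0) [0.371151 - (-0.019044)(-0.051311)] = (-0.019044)(-0.865588) + 3.347136
  gamma(0) * 0.370174 = 3.36362
  gamma(0) = 3.36362 / 0.370174 = 9.086596.
  gamma(1) = A gamma(0) + B = (-0.051311)(9.086596) + (-0.865588) = -1.331828.
Therefore gamma(1) = -1.3318 (to 4 decimal places).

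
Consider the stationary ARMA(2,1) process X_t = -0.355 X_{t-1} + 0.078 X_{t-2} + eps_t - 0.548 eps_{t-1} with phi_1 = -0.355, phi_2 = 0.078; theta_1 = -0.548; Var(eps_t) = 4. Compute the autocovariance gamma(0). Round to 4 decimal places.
\gamma(0) = 8.1378

Multiply the model equation by X_{t-k} and take expectations. With theta_0 = psi_0 = 1 and psi_j the MA(infinity) weights, this gives
  gamma(k) - sum_i phi_i gamma(k-i) = c_k,
  c_k = sigma^2 * sum_{j=k..q} theta_j psi_{j-k}   (c_k = 0 for k > q),
using gamma(-m) = gamma(m).
psi-weights needed (psi_j = theta_j + sum_i phi_i psi_{j-i}):
  psi_1 = theta_1 + phi_1 = -0.548 + (-0.355) = -0.903
Right-hand sides:
  c_0 = sigma^2 (1 + theta_1 psi_1) = 4 * (1 + (-0.548)(-0.903)) = 4 * 1.494844 = 5.979376
  c_1 = sigma^2 theta_1 = 4 * (-0.548) = -2.192
  c_2 = 0
Equations for k = 0, 1, 2 (AR order 2, c_2 = 0):
  (E0) gamma(0) = phi_1 gamma(1) + phi_2 gamma(2) + c_0
  (E1) gamma(1) = phi_1 gamma(0) + phi_2 gamma(1) + c_1
  (E2) gamma(2) = phi_1 gamma(1) + phi_2 gamma(0)
From (E1): gamma(1) = A gamma(0) + B with
  A = phi_1 / (1 - phi_2) = -0.355 / 0.922 = -0.385033,   B = c_1 / (1 - phi_2) = -2.192 / 0.922 = -2.37744.
Insert (E2) into (E0): gamma(0) (1 - phi_2^2) = phi_1 (1 + phi_2) gamma(1) + c_0.
  phi_1 (1 + phi_2) = (-0.355)(1.078) = -0.38269,   1 - phi_2^2 = 0.993916.
Replace gamma(1) by A gamma(0) + B and collect gamma(0):
  gamma(0) [0.993916 - (-0.38269)(-0.385033)] = (-0.38269)(-2.37744) + 5.979376
  gamma(0) * 0.846568 = 6.889199
  gamma(0) = 6.889199 / 0.846568 = 8.137798.
Therefore gamma(0) = 8.1378 (to 4 decimal places).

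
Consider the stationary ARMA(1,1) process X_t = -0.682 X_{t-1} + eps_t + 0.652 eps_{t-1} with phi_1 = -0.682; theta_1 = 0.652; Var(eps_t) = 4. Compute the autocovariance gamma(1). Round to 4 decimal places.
\gamma(1) = -0.1246

Multiply the model equation by X_{t-k} and take expectations. With theta_0 = psi_0 = 1 and psi_j the MA(infinity) weights, this gives
  gamma(k) - sum_i phi_i gamma(k-i) = c_k,
  c_k = sigma^2 * sum_{j=k..q} theta_j psi_{j-k}   (c_k = 0 for k > q),
using gamma(-m) = gamma(m).
psi-weights needed (psi_j = theta_j + sum_i phi_i psi_{j-i}):
  psi_1 = theta_1 + phi_1 = 0.652 + (-0.682) = -0.03
Right-hand sides:
  c_0 = sigma^2 (1 + theta_1 psi_1) = 4 * (1 + (0.652)(-0.03)) = 4 * 0.98044 = 3.92176
  c_1 = sigma^2 theta_1 = 4 * (0.652) = 2.608
  c_2 = 0
Equations for k = 0 and k = 1 (AR order 1):
  gamma(0) = phi_1 gamma(1) + c_0
  gamma(1) = phi_1 gamma(0) + c_1
Substituting the second into the first: gamma(0) (1 - phi_1^2) = c_0 + phi_1 c_1, so
  gamma(0) = (c_0 + phi_1 c_1) / (1 - phi_1^2) = (3.92176 + (-0.682)(2.608)) / (1 - (-0.682)^2) = 2.143104 / 0.534876 = 4.006731.
  gamma(1) = phi_1 gamma(0) + c_1 = (-0.682)(4.006731) + (2.608) = -0.12459.
Therefore gamma(1) = -0.1246 (to 4 decimal places).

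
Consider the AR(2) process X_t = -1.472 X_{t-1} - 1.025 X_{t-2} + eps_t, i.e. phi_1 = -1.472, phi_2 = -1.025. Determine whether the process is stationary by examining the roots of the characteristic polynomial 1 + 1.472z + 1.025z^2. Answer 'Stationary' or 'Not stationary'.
\text{Not stationary}

The AR(p) characteristic polynomial is P(z) = 1 + 1.472z + 1.025z^2.
Stationarity requires all roots to lie outside the unit circle, i.e. |z| > 1 for every root.
Set 1 + (1.472) z + (1.025) z^2 = 0, i.e. a z^2 + b z + c = 0 with a = 1.025, b = 1.472, c = 1.
Discriminant D = b^2 - 4ac = (1.472)^2 - 4*(1.025)*1 = 2.166784 - (4.1) = -1.933216.
D < 0, so the roots are the complex-conjugate pair z = (-b +/- i sqrt(-D)) / (2a) = -0.718 +/- 0.6782i.
For a conjugate pair |z|^2 = z * conj(z) = (product of roots) = c/a = 1/(1.025) = 0.97561, so |z| = sqrt(0.97561) = 0.9877 for both roots.
Moduli of all roots: 0.9877, 0.9877.
All moduli strictly greater than 1? No.
Verdict: Not stationary.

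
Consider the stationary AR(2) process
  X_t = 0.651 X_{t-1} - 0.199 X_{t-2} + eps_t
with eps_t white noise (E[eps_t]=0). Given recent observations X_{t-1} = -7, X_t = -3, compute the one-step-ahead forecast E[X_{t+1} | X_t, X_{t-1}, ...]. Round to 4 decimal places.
E[X_{t+1} \mid \mathcal F_t] = -0.5600

For an AR(p) model X_t = c + sum_i phi_i X_{t-i} + eps_t, the
one-step-ahead conditional mean is
  E[X_{t+1} | X_t, ...] = c + sum_i phi_i X_{t+1-i}.
Substitute known values:
  E[X_{t+1} | ...] = (0.651) * (-3) + (-0.199) * (-7)
                   = -0.5600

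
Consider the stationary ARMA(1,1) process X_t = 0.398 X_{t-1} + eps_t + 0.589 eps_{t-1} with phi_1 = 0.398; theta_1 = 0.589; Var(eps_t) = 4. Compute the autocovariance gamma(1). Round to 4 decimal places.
\gamma(1) = 5.7908

Multiply the model equation by X_{t-k} and take expectations. With theta_0 = psi_0 = 1 and psi_j the MA(infinity) weights, this gives
  gamma(k) - sum_i phi_i gamma(k-i) = c_k,
  c_k = sigma^2 * sum_{j=k..q} theta_j psi_{j-k}   (c_k = 0 for k > q),
using gamma(-m) = gamma(m).
psi-weights needed (psi_j = theta_j + sum_i phi_i psi_{j-i}):
  psi_1 = theta_1 + phi_1 = 0.589 + (0.398) = 0.987
Right-hand sides:
  c_0 = sigma^2 (1 + theta_1 psi_1) = 4 * (1 + (0.589)(0.987)) = 4 * 1.581343 = 6.325372
  c_1 = sigma^2 theta_1 = 4 * (0.589) = 2.356
  c_2 = 0
Equations for k = 0 and k = 1 (AR order 1):
  gamma(0) = phi_1 gamma(1) + c_0
  gamma(1) = phi_1 gamma(0) + c_1
Substituting the second into the first: gamma(0) (1 - phi_1^2) = c_0 + phi_1 c_1, so
  gamma(0) = (c_0 + phi_1 c_1) / (1 - phi_1^2) = (6.325372 + (0.398)(2.356)) / (1 - (0.398)^2) = 7.26306 / 0.841596 = 8.630103.
  gamma(1) = phi_1 gamma(0) + c_1 = (0.398)(8.630103) + (2.356) = 5.790781.
Therefore gamma(1) = 5.7908 (to 4 decimal places).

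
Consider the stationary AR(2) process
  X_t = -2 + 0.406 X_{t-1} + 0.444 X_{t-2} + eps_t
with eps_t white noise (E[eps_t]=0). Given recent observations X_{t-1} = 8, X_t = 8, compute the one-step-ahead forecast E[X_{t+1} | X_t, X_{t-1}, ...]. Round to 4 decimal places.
E[X_{t+1} \mid \mathcal F_t] = 4.8000

For an AR(p) model X_t = c + sum_i phi_i X_{t-i} + eps_t, the
one-step-ahead conditional mean is
  E[X_{t+1} | X_t, ...] = c + sum_i phi_i X_{t+1-i}.
Substitute known values:
  E[X_{t+1} | ...] = -2 + (0.406) * (8) + (0.444) * (8)
                   = 4.8000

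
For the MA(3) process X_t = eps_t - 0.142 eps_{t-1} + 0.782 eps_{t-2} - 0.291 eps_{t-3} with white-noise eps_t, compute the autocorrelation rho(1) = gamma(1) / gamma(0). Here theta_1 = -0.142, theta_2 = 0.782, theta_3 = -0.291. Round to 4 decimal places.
\rho(1) = -0.2800

For an MA(q) process with theta_0 = 1, the autocovariance is
  gamma(k) = sigma^2 * sum_{i=0..q-k} theta_i * theta_{i+k},
and rho(k) = gamma(k) / gamma(0). Sigma^2 cancels.
  numerator   = (1)*(-0.142) + (-0.142)*(0.782) + (0.782)*(-0.291) = -0.480606.
  denominator = (1)^2 + (-0.142)^2 + (0.782)^2 + (-0.291)^2 = 1.716369.
  rho(1) = -0.480606 / 1.716369 = -0.2800.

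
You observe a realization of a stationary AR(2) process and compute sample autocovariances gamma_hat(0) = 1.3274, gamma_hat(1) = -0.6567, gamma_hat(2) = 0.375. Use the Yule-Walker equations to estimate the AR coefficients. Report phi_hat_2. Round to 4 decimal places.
\hat\phi_{2} = 0.0500

The Yule-Walker equations for an AR(p) process read, in matrix form,
  Gamma_p phi = r_p,   with   (Gamma_p)_{ij} = gamma(|i - j|),
                       (r_p)_i = gamma(i),   i,j = 1..p.
Substitute the sample gammas (Toeplitz matrix and right-hand side of size 2):
  Gamma_p = [[1.3274, -0.6567], [-0.6567, 1.3274]]
  r_p     = [-0.6567, 0.375]
Written out:
  1.3274 phi_1 - 0.6567 phi_2 = -0.6567
  -0.6567 phi_1 + 1.3274 phi_2 = 0.375
Solve by Cramer's rule:
  det = gamma(0)^2 - gamma(1)^2 = (1.3274)^2 - (-0.6567)^2 = 1.76199076 - 0.43125489 = 1.33073587
  phi_hat_1 = [gamma(1) gamma(0) - gamma(1) gamma(2)] / det = [(-0.6567)(1.3274) - (-0.6567)(0.375)] / 1.33073587 = -0.62544108 / 1.33073587 = -0.47
  phi_hat_2 = [gamma(0) gamma(2) - gamma(1)^2] / det = [(1.3274)(0.375) - (-0.6567)^2] / 1.33073587 = 0.06652011 / 1.33073587 = 0.05
So phi_hat = [-0.4700, 0.0500].
Therefore phi_hat_2 = 0.0500.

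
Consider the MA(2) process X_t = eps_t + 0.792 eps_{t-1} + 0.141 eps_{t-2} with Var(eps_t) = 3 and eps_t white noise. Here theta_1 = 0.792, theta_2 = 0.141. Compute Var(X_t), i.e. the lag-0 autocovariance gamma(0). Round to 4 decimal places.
\gamma(0) = 4.9414

For an MA(q) process X_t = eps_t + sum_i theta_i eps_{t-i} with
Var(eps_t) = sigma^2, the variance is
  gamma(0) = sigma^2 * (1 + sum_i theta_i^2).
  sum_i theta_i^2 = (0.792)^2 + (0.141)^2 = 0.627264 + 0.019881 = 0.647145.
  gamma(0) = 3 * (1 + 0.647145) = 3 * 1.647145 = 4.941435, which rounds to 4.9414.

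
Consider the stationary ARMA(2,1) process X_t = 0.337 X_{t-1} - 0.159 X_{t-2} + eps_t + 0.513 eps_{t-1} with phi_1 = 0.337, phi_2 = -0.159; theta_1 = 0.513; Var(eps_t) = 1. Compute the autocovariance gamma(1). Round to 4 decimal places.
\gamma(1) = 0.9515

Multiply the model equation by X_{t-k} and take expectations. With theta_0 = psi_0 = 1 and psi_j the MA(infinity) weights, this gives
  gamma(k) - sum_i phi_i gamma(k-i) = c_k,
  c_k = sigma^2 * sum_{j=k..q} theta_j psi_{j-k}   (c_k = 0 for k > q),
using gamma(-m) = gamma(m).
psi-weights needed (psi_j = theta_j + sum_i phi_i psi_{j-i}):
  psi_1 = theta_1 + phi_1 = 0.513 + (0.337) = 0.85
Right-hand sides:
  c_0 = sigma^2 (1 + theta_1 psi_1) = 1 * (1 + (0.513)(0.85)) = 1 * 1.43605 = 1.43605
  c_1 = sigma^2 theta_1 = 1 * (0.513) = 0.513
  c_2 = 0
Equations for k = 0, 1, 2 (AR order 2, c_2 = 0):
  (E0) gamma(0) = phi_1 gamma(1) + phi_2 gamma(2) + c_0
  (E1) gamma(1) = phi_1 gamma(0) + phi_2 gamma(1) + c_1
  (E2) gamma(2) = phi_1 gamma(1) + phi_2 gamma(0)
From (E1): gamma(1) = A gamma(0) + B with
  A = phi_1 / (1 - phi_2) = 0.337 / 1.159 = 0.290768,   B = c_1 / (1 - phi_2) = 0.513 / 1.159 = 0.442623.
Insert (E2) into (E0): gamma(0) (1 - phi_2^2) = phi_1 (1 + phi_2) gamma(1) + c_0.
  phi_1 (1 + phi_2) = (0.337)(0.841) = 0.283417,   1 - phi_2^2 = 0.974719.
Replace gamma(1) by A gamma(0) + B and collect gamma(0):
  gamma(0) [0.974719 - (0.283417)(0.290768)] = (0.283417)(0.442623) + 1.43605
  gamma(0) * 0.89231 = 1.561497
  gamma(0) = 1.561497 / 0.89231 = 1.749948.
  gamma(1) = A gamma(0) + B = (0.290768)(1.749948) + (0.442623) = 0.951452.
Therefore gamma(1) = 0.9515 (to 4 decimal places).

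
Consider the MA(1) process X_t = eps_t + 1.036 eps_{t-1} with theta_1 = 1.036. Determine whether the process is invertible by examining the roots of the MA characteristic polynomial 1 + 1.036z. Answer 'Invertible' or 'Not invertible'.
\text{Not invertible}

The MA(q) characteristic polynomial is P(z) = 1 + 1.036z.
Invertibility requires all roots to lie outside the unit circle, i.e. |z| > 1 for every root.
This is linear in z: 1 + (1.036) z = 0  =>  z = -1/(1.036) = -0.965251,  |z| = 0.965251.
Moduli of all roots: 0.9653.
All moduli strictly greater than 1? No.
Verdict: Not invertible.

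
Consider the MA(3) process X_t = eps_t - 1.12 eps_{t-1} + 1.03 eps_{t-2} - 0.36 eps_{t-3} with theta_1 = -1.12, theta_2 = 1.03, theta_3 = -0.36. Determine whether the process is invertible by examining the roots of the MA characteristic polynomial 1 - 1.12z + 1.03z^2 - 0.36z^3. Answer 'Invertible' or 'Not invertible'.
\text{Invertible}

The MA(q) characteristic polynomial is P(z) = 1 - 1.12z + 1.03z^2 - 0.36z^3.
Invertibility requires all roots to lie outside the unit circle, i.e. |z| > 1 for every root.
Degree 3: look for a simple real root z0 first, then factor out (1 - z/z0) and solve the remaining quadratic.
Testing z0 = 2: P(2) = 1 + (-1.12)(2) + (1.03)(2)^2 + (-0.36)(2)^3
  = 1 + (-2.24) + (4.12) + (-2.88) = 0.  So z_0 = 2 is a root, |z_0| = 2.
Divide out the factor (1 - 0.5 z) = (1 - z/z0) (since 1/z0 = 0.5):
  P(z) = (1 - 0.5 z)(1 + (-0.62) z + (0.72) z^2)
  [check: z-coef -0.62 - (0.5) = -1.12; z^2-coef 0.72 - (0.5)(-0.62) = 1.03; z^3-coef -(0.5)(0.72) = -0.36.]
Remaining roots from the quadratic factor 1 + (-0.62) z + (0.72) z^2:
  Set 1 + (-0.62) z + (0.72) z^2 = 0, i.e. a z^2 + b z + c = 0 with a = 0.72, b = -0.62, c = 1.
  Discriminant D = b^2 - 4ac = (-0.62)^2 - 4*(0.72)*1 = 0.3844 - (2.88) = -2.4956.
  D < 0, so the roots are the complex-conjugate pair z = (-b +/- i sqrt(-D)) / (2a) = 0.4306 +/- 1.097i.
  For a conjugate pair |z|^2 = z * conj(z) = (product of roots) = c/a = 1/(0.72) = 1.388889, so |z| = sqrt(1.388889) = 1.1785 for both roots.
Moduli of all roots: 2.0000, 1.1785, 1.1785.
All moduli strictly greater than 1? Yes.
Verdict: Invertible.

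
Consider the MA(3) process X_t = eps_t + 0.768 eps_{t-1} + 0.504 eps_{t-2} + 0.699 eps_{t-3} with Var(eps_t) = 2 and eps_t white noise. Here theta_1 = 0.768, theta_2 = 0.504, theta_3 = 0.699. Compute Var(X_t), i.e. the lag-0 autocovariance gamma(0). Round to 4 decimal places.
\gamma(0) = 4.6649

For an MA(q) process X_t = eps_t + sum_i theta_i eps_{t-i} with
Var(eps_t) = sigma^2, the variance is
  gamma(0) = sigma^2 * (1 + sum_i theta_i^2).
  sum_i theta_i^2 = (0.768)^2 + (0.504)^2 + (0.699)^2 = 0.589824 + 0.254016 + 0.488601 = 1.332441.
  gamma(0) = 2 * (1 + 1.332441) = 2 * 2.332441 = 4.664882, which rounds to 4.6649.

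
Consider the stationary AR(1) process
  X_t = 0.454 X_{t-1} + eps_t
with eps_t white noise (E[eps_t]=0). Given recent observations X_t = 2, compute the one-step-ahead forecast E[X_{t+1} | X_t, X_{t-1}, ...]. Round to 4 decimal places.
E[X_{t+1} \mid \mathcal F_t] = 0.9080

For an AR(p) model X_t = c + sum_i phi_i X_{t-i} + eps_t, the
one-step-ahead conditional mean is
  E[X_{t+1} | X_t, ...] = c + sum_i phi_i X_{t+1-i}.
Substitute known values:
  E[X_{t+1} | ...] = (0.454) * (2)
                   = 0.9080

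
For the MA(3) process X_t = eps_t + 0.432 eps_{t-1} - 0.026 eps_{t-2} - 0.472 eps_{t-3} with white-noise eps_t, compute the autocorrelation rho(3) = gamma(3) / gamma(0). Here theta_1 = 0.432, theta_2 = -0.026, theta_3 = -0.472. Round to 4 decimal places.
\rho(3) = -0.3347

For an MA(q) process with theta_0 = 1, the autocovariance is
  gamma(k) = sigma^2 * sum_{i=0..q-k} theta_i * theta_{i+k},
and rho(k) = gamma(k) / gamma(0). Sigma^2 cancels.
  numerator   = (1)*(-0.472) = -0.472.
  denominator = (1)^2 + (0.432)^2 + (-0.026)^2 + (-0.472)^2 = 1.410084.
  rho(3) = -0.472 / 1.410084 = -0.3347.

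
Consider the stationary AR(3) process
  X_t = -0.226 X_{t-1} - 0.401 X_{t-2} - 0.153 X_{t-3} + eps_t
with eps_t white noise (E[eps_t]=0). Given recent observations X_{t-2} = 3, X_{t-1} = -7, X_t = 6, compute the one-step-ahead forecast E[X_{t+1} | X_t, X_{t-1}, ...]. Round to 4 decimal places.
E[X_{t+1} \mid \mathcal F_t] = 0.9920

For an AR(p) model X_t = c + sum_i phi_i X_{t-i} + eps_t, the
one-step-ahead conditional mean is
  E[X_{t+1} | X_t, ...] = c + sum_i phi_i X_{t+1-i}.
Substitute known values:
  E[X_{t+1} | ...] = (-0.226) * (6) + (-0.401) * (-7) + (-0.153) * (3)
                   = 0.9920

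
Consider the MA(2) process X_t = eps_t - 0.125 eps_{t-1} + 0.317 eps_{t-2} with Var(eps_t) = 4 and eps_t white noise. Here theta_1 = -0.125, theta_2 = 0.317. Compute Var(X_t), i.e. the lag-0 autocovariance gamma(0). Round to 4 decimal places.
\gamma(0) = 4.4645

For an MA(q) process X_t = eps_t + sum_i theta_i eps_{t-i} with
Var(eps_t) = sigma^2, the variance is
  gamma(0) = sigma^2 * (1 + sum_i theta_i^2).
  sum_i theta_i^2 = (-0.125)^2 + (0.317)^2 = 0.015625 + 0.100489 = 0.116114.
  gamma(0) = 4 * (1 + 0.116114) = 4 * 1.116114 = 4.464456, which rounds to 4.4645.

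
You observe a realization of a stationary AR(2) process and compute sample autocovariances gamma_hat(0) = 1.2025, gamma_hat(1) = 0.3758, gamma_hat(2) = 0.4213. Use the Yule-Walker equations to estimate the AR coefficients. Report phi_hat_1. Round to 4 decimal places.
\hat\phi_{1} = 0.2250

The Yule-Walker equations for an AR(p) process read, in matrix form,
  Gamma_p phi = r_p,   with   (Gamma_p)_{ij} = gamma(|i - j|),
                       (r_p)_i = gamma(i),   i,j = 1..p.
Substitute the sample gammas (Toeplitz matrix and right-hand side of size 2):
  Gamma_p = [[1.2025, 0.3758], [0.3758, 1.2025]]
  r_p     = [0.3758, 0.4213]
Written out:
  1.2025 phi_1 + 0.3758 phi_2 = 0.3758
  0.3758 phi_1 + 1.2025 phi_2 = 0.4213
Solve by Cramer's rule:
  det = gamma(0)^2 - gamma(1)^2 = (1.2025)^2 - (0.3758)^2 = 1.44600625 - 0.14122564 = 1.30478061
  phi_hat_1 = [gamma(1) gamma(0) - gamma(1) gamma(2)] / det = [(0.3758)(1.2025) - (0.3758)(0.4213)] / 1.30478061 = 0.29357496 / 1.30478061 = 0.225
  phi_hat_2 = [gamma(0) gamma(2) - gamma(1)^2] / det = [(1.2025)(0.4213) - (0.3758)^2] / 1.30478061 = 0.36538761 / 1.30478061 = 0.28
So phi_hat = [0.2250, 0.2800].
Therefore phi_hat_1 = 0.2250.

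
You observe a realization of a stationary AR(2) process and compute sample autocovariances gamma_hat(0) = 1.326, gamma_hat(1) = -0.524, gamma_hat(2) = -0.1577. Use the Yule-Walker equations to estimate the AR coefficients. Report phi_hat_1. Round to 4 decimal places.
\hat\phi_{1} = -0.5240

The Yule-Walker equations for an AR(p) process read, in matrix form,
  Gamma_p phi = r_p,   with   (Gamma_p)_{ij} = gamma(|i - j|),
                       (r_p)_i = gamma(i),   i,j = 1..p.
Substitute the sample gammas (Toeplitz matrix and right-hand side of size 2):
  Gamma_p = [[1.326, -0.524], [-0.524, 1.326]]
  r_p     = [-0.524, -0.1577]
Written out:
  1.326 phi_1 - 0.524 phi_2 = -0.524
  -0.524 phi_1 + 1.326 phi_2 = -0.1577
Solve by Cramer's rule:
  det = gamma(0)^2 - gamma(1)^2 = (1.326)^2 - (-0.524)^2 = 1.758276 - 0.274576 = 1.4837
  phi_hat_1 = [gamma(1) gamma(0) - gamma(1) gamma(2)] / det = [(-0.524)(1.326) - (-0.524)(-0.1577)] / 1.4837 = -0.7774588 / 1.4837 = -0.524
  phi_hat_2 = [gamma(0) gamma(2) - gamma(1)^2] / det = [(1.326)(-0.1577) - (-0.524)^2] / 1.4837 = -0.4836862 / 1.4837 = -0.326
So phi_hat = [-0.5240, -0.3260].
Therefore phi_hat_1 = -0.5240.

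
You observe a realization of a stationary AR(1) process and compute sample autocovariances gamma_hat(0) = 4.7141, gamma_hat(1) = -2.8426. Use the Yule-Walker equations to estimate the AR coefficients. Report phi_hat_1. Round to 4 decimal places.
\hat\phi_{1} = -0.6030

The Yule-Walker equations for an AR(p) process read, in matrix form,
  Gamma_p phi = r_p,   with   (Gamma_p)_{ij} = gamma(|i - j|),
                       (r_p)_i = gamma(i),   i,j = 1..p.
Substitute the sample gammas (Toeplitz matrix and right-hand side of size 1):
  Gamma_p = [[4.7141]]
  r_p     = [-2.8426]
With p = 1 this is the single equation gamma(0) phi_1 = gamma(1):
  phi_hat_1 = gamma(1) / gamma(0) = -2.8426 / 4.7141 = -0.6030.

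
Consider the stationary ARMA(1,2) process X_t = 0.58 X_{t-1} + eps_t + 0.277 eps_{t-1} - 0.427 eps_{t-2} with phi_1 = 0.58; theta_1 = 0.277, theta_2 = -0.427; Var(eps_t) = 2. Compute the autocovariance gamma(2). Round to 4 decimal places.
\gamma(2) = 0.2147

Multiply the model equation by X_{t-k} and take expectations. With theta_0 = psi_0 = 1 and psi_j the MA(infinity) weights, this gives
  gamma(k) - sum_i phi_i gamma(k-i) = c_k,
  c_k = sigma^2 * sum_{j=k..q} theta_j psi_{j-k}   (c_k = 0 for k > q),
using gamma(-m) = gamma(m).
psi-weights needed (psi_j = theta_j + sum_i phi_i psi_{j-i}):
  psi_1 = theta_1 + phi_1 = 0.277 + (0.58) = 0.857
  psi_2 = theta_2 + phi_1 psi_1 = -0.427 + (0.58)(0.857) = 0.07006
Right-hand sides:
  c_0 = sigma^2 (1 + theta_1 psi_1 + theta_2 psi_2) = 2 * (1 + (0.277)(0.857) + (-0.427)(0.07006)) = 2 * 1.207473 = 2.414947
  c_1 = sigma^2 (theta_1 + theta_2 psi_1) = 2 * (0.277 + (-0.427)(0.857)) = -0.177878
  c_2 = sigma^2 theta_2 = 2 * (-0.427) = -0.854
Equations for k = 0 and k = 1 (AR order 1):
  gamma(0) = phi_1 gamma(1) + c_0
  gamma(1) = phi_1 gamma(0) + c_1
Substituting the second into the first: gamma(0) (1 - phi_1^2) = c_0 + phi_1 c_1, so
  gamma(0) = (c_0 + phi_1 c_1) / (1 - phi_1^2) = (2.414947 + (0.58)(-0.177878)) / (1 - (0.58)^2) = 2.311778 / 0.6636 = 3.483691.
  gamma(1) = phi_1 gamma(0) + c_1 = (0.58)(3.483691) + (-0.177878) = 1.842663.
For k = 2: gamma(2) = phi_1 gamma(1) + c_2
  = (0.58)(1.842663) + (-0.854) = 0.214744.
Therefore gamma(2) = 0.2147 (to 4 decimal places).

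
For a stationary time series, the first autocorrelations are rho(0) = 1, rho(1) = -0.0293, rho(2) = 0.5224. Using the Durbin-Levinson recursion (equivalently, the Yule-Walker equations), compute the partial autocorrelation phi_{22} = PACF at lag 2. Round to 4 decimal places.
\phi_{22} = 0.5220

The PACF at lag k is phi_{kk}, the last component of the solution
to the Yule-Walker system G_k phi = r_k where
  (G_k)_{ij} = rho(|i - j|), (r_k)_i = rho(i), i,j = 1..k.
Equivalently, Durbin-Levinson gives phi_{kk} iteratively:
  phi_{11} = rho(1)
  phi_{kk} = [rho(k) - sum_{j=1..k-1} phi_{k-1,j} rho(k-j)]
            / [1 - sum_{j=1..k-1} phi_{k-1,j} rho(j)],
  phi_{k,j} = phi_{k-1,j} - phi_{kk} phi_{k-1,k-j},  j = 1..k-1.
Step k = 1:
  phi_11 = rho(1) = -0.0293.
Step k = 2:
  phi_22 = [rho(2) - phi_11 rho(1)] / [1 - phi_11 rho(1)] = [0.5224 - (-0.0293)(-0.0293)] / [1 - (-0.0293)(-0.0293)]
         = 0.52154151 / 0.99914151 = 0.522.
Therefore phi_{22} = 0.5220.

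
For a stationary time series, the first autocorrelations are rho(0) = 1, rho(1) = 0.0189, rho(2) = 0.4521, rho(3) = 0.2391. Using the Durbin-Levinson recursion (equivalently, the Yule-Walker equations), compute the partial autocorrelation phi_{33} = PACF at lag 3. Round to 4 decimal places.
\phi_{33} = 0.2839

The PACF at lag k is phi_{kk}, the last component of the solution
to the Yule-Walker system G_k phi = r_k where
  (G_k)_{ij} = rho(|i - j|), (r_k)_i = rho(i), i,j = 1..k.
Equivalently, Durbin-Levinson gives phi_{kk} iteratively:
  phi_{11} = rho(1)
  phi_{kk} = [rho(k) - sum_{j=1..k-1} phi_{k-1,j} rho(k-j)]
            / [1 - sum_{j=1..k-1} phi_{k-1,j} rho(j)],
  phi_{k,j} = phi_{k-1,j} - phi_{kk} phi_{k-1,k-j},  j = 1..k-1.
Step k = 1:
  phi_11 = rho(1) = 0.0189.
Step k = 2:
  phi_22 = [rho(2) - phi_11 rho(1)] / [1 - phi_11 rho(1)] = [0.4521 - (0.0189)(0.0189)] / [1 - (0.0189)(0.0189)]
         = 0.45174279 / 0.99964279 = 0.451904.
  Update: phi_21 = phi_11 - phi_22 phi_11 = 0.0189 - (0.451904)(0.0189) = 0.010359.
Step k = 3:
  phi_33 = [rho(3) - phi_21 rho(2) - phi_22 rho(1)] / [1 - phi_21 rho(1) - phi_22 rho(2)]
    numerator   = 0.2391 - (0.010359)(0.4521) - (0.451904)(0.0189) = 0.2258757
    denominator = 1 - (0.010359)(0.0189) - (0.451904)(0.4521) = 0.79549832
  phi_33 = 0.2258757 / 0.79549832 = 0.2839.
Therefore phi_{33} = 0.2839.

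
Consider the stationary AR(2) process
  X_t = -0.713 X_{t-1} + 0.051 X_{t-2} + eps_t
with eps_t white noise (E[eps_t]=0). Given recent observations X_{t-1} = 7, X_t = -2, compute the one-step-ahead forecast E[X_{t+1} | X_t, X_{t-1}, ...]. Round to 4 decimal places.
E[X_{t+1} \mid \mathcal F_t] = 1.7830

For an AR(p) model X_t = c + sum_i phi_i X_{t-i} + eps_t, the
one-step-ahead conditional mean is
  E[X_{t+1} | X_t, ...] = c + sum_i phi_i X_{t+1-i}.
Substitute known values:
  E[X_{t+1} | ...] = (-0.713) * (-2) + (0.051) * (7)
                   = 1.7830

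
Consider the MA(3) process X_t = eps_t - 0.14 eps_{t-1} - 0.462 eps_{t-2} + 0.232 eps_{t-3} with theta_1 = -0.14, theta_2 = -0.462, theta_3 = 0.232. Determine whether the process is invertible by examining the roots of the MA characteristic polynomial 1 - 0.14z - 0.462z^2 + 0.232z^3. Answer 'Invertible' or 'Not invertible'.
\text{Invertible}

The MA(q) characteristic polynomial is P(z) = 1 - 0.14z - 0.462z^2 + 0.232z^3.
Invertibility requires all roots to lie outside the unit circle, i.e. |z| > 1 for every root.
Degree 3: look for a simple real root z0 first, then factor out (1 - z/z0) and solve the remaining quadratic.
Testing z0 = -1.25: P(-1.25) = 1 + (-0.14)(-1.25) + (-0.462)(-1.25)^2 + (0.232)(-1.25)^3
  = 1 + (0.175) + (-0.721875) + (-0.453125) = 0.  So z_0 = -1.25 is a root, |z_0| = 1.25.
Divide out the factor (1 + 0.8 z) = (1 - z/z0) (since 1/z0 = -0.8):
  P(z) = (1 + 0.8 z)(1 + (-0.94) z + (0.29) z^2)
  [check: z-coef -0.94 - (-0.8) = -0.14; z^2-coef 0.29 - (-0.8)(-0.94) = -0.462; z^3-coef -(-0.8)(0.29) = 0.232.]
Remaining roots from the quadratic factor 1 + (-0.94) z + (0.29) z^2:
  Set 1 + (-0.94) z + (0.29) z^2 = 0, i.e. a z^2 + b z + c = 0 with a = 0.29, b = -0.94, c = 1.
  Discriminant D = b^2 - 4ac = (-0.94)^2 - 4*(0.29)*1 = 0.8836 - (1.16) = -0.2764.
  D < 0, so the roots are the complex-conjugate pair z = (-b +/- i sqrt(-D)) / (2a) = 1.6207 +/- 0.9064i.
  For a conjugate pair |z|^2 = z * conj(z) = (product of roots) = c/a = 1/(0.29) = 3.448276, so |z| = sqrt(3.448276) = 1.857 for both roots.
Moduli of all roots: 1.2500, 1.8570, 1.8570.
All moduli strictly greater than 1? Yes.
Verdict: Invertible.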